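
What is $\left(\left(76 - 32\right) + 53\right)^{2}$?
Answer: $9409$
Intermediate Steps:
$\left(\left(76 - 32\right) + 53\right)^{2} = \left(44 + 53\right)^{2} = 97^{2} = 9409$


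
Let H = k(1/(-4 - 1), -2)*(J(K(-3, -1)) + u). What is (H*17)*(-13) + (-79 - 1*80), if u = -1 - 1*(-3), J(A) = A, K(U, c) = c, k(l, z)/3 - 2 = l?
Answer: -6762/5 ≈ -1352.4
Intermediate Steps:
k(l, z) = 6 + 3*l
u = 2 (u = -1 + 3 = 2)
H = 27/5 (H = (6 + 3/(-4 - 1))*(-1 + 2) = (6 + 3/(-5))*1 = (6 + 3*(-1/5))*1 = (6 - 3/5)*1 = (27/5)*1 = 27/5 ≈ 5.4000)
(H*17)*(-13) + (-79 - 1*80) = ((27/5)*17)*(-13) + (-79 - 1*80) = (459/5)*(-13) + (-79 - 80) = -5967/5 - 159 = -6762/5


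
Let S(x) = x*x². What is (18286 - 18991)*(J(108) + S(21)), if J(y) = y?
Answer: -6605145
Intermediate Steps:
S(x) = x³
(18286 - 18991)*(J(108) + S(21)) = (18286 - 18991)*(108 + 21³) = -705*(108 + 9261) = -705*9369 = -6605145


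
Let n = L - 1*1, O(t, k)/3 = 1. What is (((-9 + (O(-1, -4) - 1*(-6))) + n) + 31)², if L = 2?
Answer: 1024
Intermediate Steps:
O(t, k) = 3 (O(t, k) = 3*1 = 3)
n = 1 (n = 2 - 1*1 = 2 - 1 = 1)
(((-9 + (O(-1, -4) - 1*(-6))) + n) + 31)² = (((-9 + (3 - 1*(-6))) + 1) + 31)² = (((-9 + (3 + 6)) + 1) + 31)² = (((-9 + 9) + 1) + 31)² = ((0 + 1) + 31)² = (1 + 31)² = 32² = 1024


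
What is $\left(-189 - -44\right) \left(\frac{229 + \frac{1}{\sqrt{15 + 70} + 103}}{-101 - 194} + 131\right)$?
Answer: $- \frac{11724406549}{620916} - \frac{29 \sqrt{85}}{620916} \approx -18882.0$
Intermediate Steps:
$\left(-189 - -44\right) \left(\frac{229 + \frac{1}{\sqrt{15 + 70} + 103}}{-101 - 194} + 131\right) = \left(-189 + 44\right) \left(\frac{229 + \frac{1}{\sqrt{85} + 103}}{-295} + 131\right) = - 145 \left(\left(229 + \frac{1}{103 + \sqrt{85}}\right) \left(- \frac{1}{295}\right) + 131\right) = - 145 \left(\left(- \frac{229}{295} - \frac{1}{295 \left(103 + \sqrt{85}\right)}\right) + 131\right) = - 145 \left(\frac{38416}{295} - \frac{1}{295 \left(103 + \sqrt{85}\right)}\right) = - \frac{1114064}{59} + \frac{29}{59 \left(103 + \sqrt{85}\right)}$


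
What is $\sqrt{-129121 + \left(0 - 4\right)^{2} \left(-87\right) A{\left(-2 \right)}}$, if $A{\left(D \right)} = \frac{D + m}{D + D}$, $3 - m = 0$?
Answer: $i \sqrt{128773} \approx 358.85 i$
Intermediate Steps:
$m = 3$ ($m = 3 - 0 = 3 + 0 = 3$)
$A{\left(D \right)} = \frac{3 + D}{2 D}$ ($A{\left(D \right)} = \frac{D + 3}{D + D} = \frac{3 + D}{2 D}$)
$\sqrt{-129121 + \left(0 - 4\right)^{2} \left(-87\right) A{\left(-2 \right)}} = \sqrt{-129121 + \left(0 - 4\right)^{2} \left(-87\right) \frac{3 - 2}{2 \left(-2\right)}} = \sqrt{-129121 + \left(-4\right)^{2} \left(-87\right) \frac{1}{2} \left(- \frac{1}{2}\right) 1} = \sqrt{-129121 + 16 \left(-87\right) \left(- \frac{1}{4}\right)} = \sqrt{-129121 - -348} = \sqrt{-129121 + 348} = \sqrt{-128773} = i \sqrt{128773}$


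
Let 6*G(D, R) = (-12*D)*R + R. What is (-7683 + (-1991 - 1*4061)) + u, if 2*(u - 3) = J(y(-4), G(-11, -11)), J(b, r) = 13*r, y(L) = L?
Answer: -183803/12 ≈ -15317.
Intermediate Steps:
G(D, R) = R/6 - 2*D*R (G(D, R) = ((-12*D)*R + R)/6 = (-12*D*R + R)/6 = (R - 12*D*R)/6 = R/6 - 2*D*R)
u = -18983/12 (u = 3 + (13*((⅙)*(-11)*(1 - 12*(-11))))/2 = 3 + (13*((⅙)*(-11)*(1 + 132)))/2 = 3 + (13*((⅙)*(-11)*133))/2 = 3 + (13*(-1463/6))/2 = 3 + (½)*(-19019/6) = 3 - 19019/12 = -18983/12 ≈ -1581.9)
(-7683 + (-1991 - 1*4061)) + u = (-7683 + (-1991 - 1*4061)) - 18983/12 = (-7683 + (-1991 - 4061)) - 18983/12 = (-7683 - 6052) - 18983/12 = -13735 - 18983/12 = -183803/12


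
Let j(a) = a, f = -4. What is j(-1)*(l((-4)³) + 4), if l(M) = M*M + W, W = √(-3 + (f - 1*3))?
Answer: -4100 - I*√10 ≈ -4100.0 - 3.1623*I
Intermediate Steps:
W = I*√10 (W = √(-3 + (-4 - 1*3)) = √(-3 + (-4 - 3)) = √(-3 - 7) = √(-10) = I*√10 ≈ 3.1623*I)
l(M) = M² + I*√10 (l(M) = M*M + I*√10 = M² + I*√10)
j(-1)*(l((-4)³) + 4) = -((((-4)³)² + I*√10) + 4) = -(((-64)² + I*√10) + 4) = -((4096 + I*√10) + 4) = -(4100 + I*√10) = -4100 - I*√10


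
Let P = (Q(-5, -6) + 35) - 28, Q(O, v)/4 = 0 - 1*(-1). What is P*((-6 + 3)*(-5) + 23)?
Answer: 418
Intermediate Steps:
Q(O, v) = 4 (Q(O, v) = 4*(0 - 1*(-1)) = 4*(0 + 1) = 4*1 = 4)
P = 11 (P = (4 + 35) - 28 = 39 - 28 = 11)
P*((-6 + 3)*(-5) + 23) = 11*((-6 + 3)*(-5) + 23) = 11*(-3*(-5) + 23) = 11*(15 + 23) = 11*38 = 418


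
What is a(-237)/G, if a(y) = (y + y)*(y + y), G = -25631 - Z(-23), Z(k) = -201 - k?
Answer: -224676/25453 ≈ -8.8271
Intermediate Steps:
G = -25453 (G = -25631 - (-201 - 1*(-23)) = -25631 - (-201 + 23) = -25631 - 1*(-178) = -25631 + 178 = -25453)
a(y) = 4*y**2 (a(y) = (2*y)*(2*y) = 4*y**2)
a(-237)/G = (4*(-237)**2)/(-25453) = (4*56169)*(-1/25453) = 224676*(-1/25453) = -224676/25453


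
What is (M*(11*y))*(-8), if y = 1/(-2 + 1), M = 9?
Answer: 792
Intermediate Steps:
y = -1 (y = 1/(-1) = -1)
(M*(11*y))*(-8) = (9*(11*(-1)))*(-8) = (9*(-11))*(-8) = -99*(-8) = 792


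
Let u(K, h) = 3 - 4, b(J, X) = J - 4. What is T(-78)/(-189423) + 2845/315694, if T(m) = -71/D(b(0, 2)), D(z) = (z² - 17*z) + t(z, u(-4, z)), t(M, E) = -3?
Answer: 43673997509/4843776069522 ≈ 0.0090165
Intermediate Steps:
b(J, X) = -4 + J
u(K, h) = -1
D(z) = -3 + z² - 17*z (D(z) = (z² - 17*z) - 3 = -3 + z² - 17*z)
T(m) = -71/81 (T(m) = -71/(-3 + (-4 + 0)² - 17*(-4 + 0)) = -71/(-3 + (-4)² - 17*(-4)) = -71/(-3 + 16 + 68) = -71/81)
T(-78)/(-189423) + 2845/315694 = -71/81/(-189423) + 2845/315694 = -71/81*(-1/189423) + 2845*(1/315694) = 71/15343263 + 2845/315694 = 43673997509/4843776069522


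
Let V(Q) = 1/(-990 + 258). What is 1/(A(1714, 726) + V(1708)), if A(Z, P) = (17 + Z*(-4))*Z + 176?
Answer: -732/8580408841 ≈ -8.5311e-8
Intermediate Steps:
V(Q) = -1/732 (V(Q) = 1/(-732) = -1/732)
A(Z, P) = 176 + Z*(17 - 4*Z) (A(Z, P) = (17 - 4*Z)*Z + 176 = Z*(17 - 4*Z) + 176 = 176 + Z*(17 - 4*Z))
1/(A(1714, 726) + V(1708)) = 1/((176 - 4*1714² + 17*1714) - 1/732) = 1/((176 - 4*2937796 + 29138) - 1/732) = 1/((176 - 11751184 + 29138) - 1/732) = 1/(-11721870 - 1/732) = 1/(-8580408841/732) = -732/8580408841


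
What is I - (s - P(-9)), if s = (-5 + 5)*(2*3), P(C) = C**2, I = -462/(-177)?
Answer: 4933/59 ≈ 83.610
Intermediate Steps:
I = 154/59 (I = -462*(-1/177) = 154/59 ≈ 2.6102)
s = 0 (s = 0*6 = 0)
I - (s - P(-9)) = 154/59 - (0 - 1*(-9)**2) = 154/59 - (0 - 1*81) = 154/59 - (0 - 81) = 154/59 - 1*(-81) = 154/59 + 81 = 4933/59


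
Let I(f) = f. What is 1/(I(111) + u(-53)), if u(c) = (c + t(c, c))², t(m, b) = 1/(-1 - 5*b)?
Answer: 69696/203484337 ≈ 0.00034251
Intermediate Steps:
u(c) = (c - 1/(1 + 5*c))²
1/(I(111) + u(-53)) = 1/(111 + (-53 - 1/(1 + 5*(-53)))²) = 1/(111 + (-53 - 1/(1 - 265))²) = 1/(111 + (-53 - 1/(-264))²) = 1/(111 + (-53 - 1*(-1/264))²) = 1/(111 + (-53 + 1/264)²) = 1/(111 + (-13991/264)²) = 1/(111 + 195748081/69696) = 1/(203484337/69696) = 69696/203484337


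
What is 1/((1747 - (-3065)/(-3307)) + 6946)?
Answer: 3307/28744686 ≈ 0.00011505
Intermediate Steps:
1/((1747 - (-3065)/(-3307)) + 6946) = 1/((1747 - (-3065)*(-1)/3307) + 6946) = 1/((1747 - 1*3065/3307) + 6946) = 1/((1747 - 3065/3307) + 6946) = 1/(5774264/3307 + 6946) = 1/(28744686/3307) = 3307/28744686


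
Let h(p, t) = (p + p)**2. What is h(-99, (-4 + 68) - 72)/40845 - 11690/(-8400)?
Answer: 768373/326760 ≈ 2.3515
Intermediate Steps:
h(p, t) = 4*p**2 (h(p, t) = (2*p)**2 = 4*p**2)
h(-99, (-4 + 68) - 72)/40845 - 11690/(-8400) = (4*(-99)**2)/40845 - 11690/(-8400) = (4*9801)*(1/40845) - 11690*(-1/8400) = 39204*(1/40845) + 167/120 = 13068/13615 + 167/120 = 768373/326760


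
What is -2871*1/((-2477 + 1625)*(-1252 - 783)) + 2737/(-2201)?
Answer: -2028077/1628740 ≈ -1.2452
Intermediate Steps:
-2871*1/((-2477 + 1625)*(-1252 - 783)) + 2737/(-2201) = -2871/((-2035*(-852))) + 2737*(-1/2201) = -2871/1733820 - 2737/2201 = -2871*1/1733820 - 2737/2201 = -87/52540 - 2737/2201 = -2028077/1628740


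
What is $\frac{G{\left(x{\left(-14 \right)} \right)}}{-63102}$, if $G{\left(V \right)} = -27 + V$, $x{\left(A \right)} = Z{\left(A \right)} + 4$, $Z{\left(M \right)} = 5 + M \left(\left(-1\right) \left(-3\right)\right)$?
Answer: $\frac{10}{10517} \approx 0.00095084$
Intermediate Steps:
$Z{\left(M \right)} = 5 + 3 M$ ($Z{\left(M \right)} = 5 + M 3 = 5 + 3 M$)
$x{\left(A \right)} = 9 + 3 A$ ($x{\left(A \right)} = \left(5 + 3 A\right) + 4 = 9 + 3 A$)
$\frac{G{\left(x{\left(-14 \right)} \right)}}{-63102} = \frac{-27 + \left(9 + 3 \left(-14\right)\right)}{-63102} = \left(-27 + \left(9 - 42\right)\right) \left(- \frac{1}{63102}\right) = \left(-27 - 33\right) \left(- \frac{1}{63102}\right) = \left(-60\right) \left(- \frac{1}{63102}\right) = \frac{10}{10517}$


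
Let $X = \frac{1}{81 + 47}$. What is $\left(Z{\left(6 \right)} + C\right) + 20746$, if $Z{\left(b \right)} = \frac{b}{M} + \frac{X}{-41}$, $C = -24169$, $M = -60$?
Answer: $- \frac{89822149}{26240} \approx -3423.1$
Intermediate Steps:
$X = \frac{1}{128} \approx 0.0078125$
$Z{\left(b \right)} = - \frac{1}{5248} - \frac{b}{60}$ ($Z{\left(b \right)} = \frac{b}{-60} + \frac{1}{128 \left(-41\right)} = b \left(- \frac{1}{60}\right) + \frac{1}{128} \left(- \frac{1}{41}\right) = - \frac{b}{60} - \frac{1}{5248} = - \frac{1}{5248} - \frac{b}{60}$)
$\left(Z{\left(6 \right)} + C\right) + 20746 = \left(\left(- \frac{1}{5248} - \frac{1}{10}\right) - 24169\right) + 20746 = \left(- \frac{2629}{26240} - 24169\right) + 20746 = - \frac{634197189}{26240} + 20746 = - \frac{89822149}{26240}$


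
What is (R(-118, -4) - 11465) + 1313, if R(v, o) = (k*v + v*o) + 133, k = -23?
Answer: -6833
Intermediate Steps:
R(v, o) = 133 - 23*v + o*v (R(v, o) = (-23*v + v*o) + 133 = (-23*v + o*v) + 133 = 133 - 23*v + o*v)
(R(-118, -4) - 11465) + 1313 = ((133 - 23*(-118) - 4*(-118)) - 11465) + 1313 = ((133 + 2714 + 472) - 11465) + 1313 = (3319 - 11465) + 1313 = -8146 + 1313 = -6833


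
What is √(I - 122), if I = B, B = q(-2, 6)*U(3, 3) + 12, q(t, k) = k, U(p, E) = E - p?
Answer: I*√110 ≈ 10.488*I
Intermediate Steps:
B = 12 (B = 6*(3 - 1*3) + 12 = 6*(3 - 3) + 12 = 6*0 + 12 = 0 + 12 = 12)
I = 12
√(I - 122) = √(12 - 122) = √(-110) = I*√110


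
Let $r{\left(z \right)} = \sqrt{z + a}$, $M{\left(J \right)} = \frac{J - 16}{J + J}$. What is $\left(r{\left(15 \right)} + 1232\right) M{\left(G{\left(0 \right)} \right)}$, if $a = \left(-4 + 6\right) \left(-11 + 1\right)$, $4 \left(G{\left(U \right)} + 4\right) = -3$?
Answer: $\frac{51128}{19} + \frac{83 i \sqrt{5}}{38} \approx 2690.9 + 4.884 i$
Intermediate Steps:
$G{\left(U \right)} = - \frac{19}{4}$ ($G{\left(U \right)} = -4 + \frac{1}{4} \left(-3\right) = -4 - \frac{3}{4} = - \frac{19}{4}$)
$M{\left(J \right)} = \frac{-16 + J}{2 J}$
$a = -20$ ($a = 2 \left(-10\right) = -20$)
$r{\left(z \right)} = \sqrt{-20 + z}$ ($r{\left(z \right)} = \sqrt{z - 20} = \sqrt{-20 + z}$)
$\left(r{\left(15 \right)} + 1232\right) M{\left(G{\left(0 \right)} \right)} = \left(\sqrt{-20 + 15} + 1232\right) \frac{-16 - \frac{19}{4}}{2 \left(- \frac{19}{4}\right)} = \left(\sqrt{-5} + 1232\right) \frac{1}{2} \left(- \frac{4}{19}\right) \left(- \frac{83}{4}\right) = \left(i \sqrt{5} + 1232\right) \frac{83}{38} = \left(1232 + i \sqrt{5}\right) \frac{83}{38} = \frac{51128}{19} + \frac{83 i \sqrt{5}}{38}$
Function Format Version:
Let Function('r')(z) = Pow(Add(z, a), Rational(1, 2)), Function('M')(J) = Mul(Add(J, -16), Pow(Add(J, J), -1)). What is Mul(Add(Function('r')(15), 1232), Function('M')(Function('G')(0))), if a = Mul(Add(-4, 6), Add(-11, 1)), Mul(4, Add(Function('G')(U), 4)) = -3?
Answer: Add(Rational(51128, 19), Mul(Rational(83, 38), I, Pow(5, Rational(1, 2)))) ≈ Add(2690.9, Mul(4.8840, I))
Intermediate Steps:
Function('G')(U) = Rational(-19, 4) (Function('G')(U) = Add(-4, Mul(Rational(1, 4), -3)) = Add(-4, Rational(-3, 4)) = Rational(-19, 4))
Function('M')(J) = Mul(Rational(1, 2), Pow(J, -1), Add(-16, J)) (Function('M')(J) = Mul(Add(-16, J), Pow(Mul(2, J), -1)) = Mul(Add(-16, J), Mul(Rational(1, 2), Pow(J, -1))) = Mul(Rational(1, 2), Pow(J, -1), Add(-16, J)))
a = -20 (a = Mul(2, -10) = -20)
Function('r')(z) = Pow(Add(-20, z), Rational(1, 2)) (Function('r')(z) = Pow(Add(z, -20), Rational(1, 2)) = Pow(Add(-20, z), Rational(1, 2)))
Mul(Add(Function('r')(15), 1232), Function('M')(Function('G')(0))) = Mul(Add(Pow(Add(-20, 15), Rational(1, 2)), 1232), Mul(Rational(1, 2), Pow(Rational(-19, 4), -1), Add(-16, Rational(-19, 4)))) = Mul(Add(Pow(-5, Rational(1, 2)), 1232), Mul(Rational(1, 2), Rational(-4, 19), Rational(-83, 4))) = Mul(Add(Mul(I, Pow(5, Rational(1, 2))), 1232), Rational(83, 38)) = Mul(Add(1232, Mul(I, Pow(5, Rational(1, 2)))), Rational(83, 38)) = Add(Rational(51128, 19), Mul(Rational(83, 38), I, Pow(5, Rational(1, 2))))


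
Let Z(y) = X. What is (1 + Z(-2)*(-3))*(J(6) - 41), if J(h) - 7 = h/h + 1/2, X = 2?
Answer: 325/2 ≈ 162.50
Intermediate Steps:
Z(y) = 2
J(h) = 17/2 (J(h) = 7 + (h/h + 1/2) = 7 + (1 + 1*(½)) = 7 + (1 + ½) = 7 + 3/2 = 17/2)
(1 + Z(-2)*(-3))*(J(6) - 41) = (1 + 2*(-3))*(17/2 - 41) = (1 - 6)*(-65/2) = -5*(-65/2) = 325/2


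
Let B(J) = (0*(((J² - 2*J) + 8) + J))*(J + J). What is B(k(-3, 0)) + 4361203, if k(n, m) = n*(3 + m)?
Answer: 4361203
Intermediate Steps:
B(J) = 0 (B(J) = (0*((8 + J² - 2*J) + J))*(2*J) = (0*(8 + J² - J))*(2*J) = 0*(2*J) = 0)
B(k(-3, 0)) + 4361203 = 0 + 4361203 = 4361203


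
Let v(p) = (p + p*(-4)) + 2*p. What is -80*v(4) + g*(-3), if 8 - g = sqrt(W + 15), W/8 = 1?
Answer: 296 + 3*sqrt(23) ≈ 310.39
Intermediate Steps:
W = 8 (W = 8*1 = 8)
g = 8 - sqrt(23) (g = 8 - sqrt(8 + 15) = 8 - sqrt(23) ≈ 3.2042)
v(p) = -p (v(p) = (p - 4*p) + 2*p = -3*p + 2*p = -p)
-80*v(4) + g*(-3) = -(-80)*4 + (8 - sqrt(23))*(-3) = -80*(-4) + (-24 + 3*sqrt(23)) = 320 + (-24 + 3*sqrt(23)) = 296 + 3*sqrt(23)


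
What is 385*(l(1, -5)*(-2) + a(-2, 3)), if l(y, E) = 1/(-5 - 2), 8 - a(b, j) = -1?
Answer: 3575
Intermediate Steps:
a(b, j) = 9 (a(b, j) = 8 - 1*(-1) = 8 + 1 = 9)
l(y, E) = -⅐ (l(y, E) = 1/(-7) = -⅐)
385*(l(1, -5)*(-2) + a(-2, 3)) = 385*(-⅐*(-2) + 9) = 385*(2/7 + 9) = 385*(65/7) = 3575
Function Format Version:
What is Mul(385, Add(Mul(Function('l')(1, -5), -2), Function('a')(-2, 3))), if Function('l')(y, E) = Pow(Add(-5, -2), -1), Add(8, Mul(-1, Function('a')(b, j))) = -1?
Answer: 3575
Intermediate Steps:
Function('a')(b, j) = 9 (Function('a')(b, j) = Add(8, Mul(-1, -1)) = Add(8, 1) = 9)
Function('l')(y, E) = Rational(-1, 7) (Function('l')(y, E) = Pow(-7, -1) = Rational(-1, 7))
Mul(385, Add(Mul(Function('l')(1, -5), -2), Function('a')(-2, 3))) = Mul(385, Add(Mul(Rational(-1, 7), -2), 9)) = Mul(385, Add(Rational(2, 7), 9)) = Mul(385, Rational(65, 7)) = 3575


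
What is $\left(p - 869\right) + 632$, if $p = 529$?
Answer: $292$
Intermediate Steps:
$\left(p - 869\right) + 632 = \left(529 - 869\right) + 632 = -340 + 632 = 292$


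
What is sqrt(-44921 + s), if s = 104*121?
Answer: 3*I*sqrt(3593) ≈ 179.82*I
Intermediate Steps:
s = 12584
sqrt(-44921 + s) = sqrt(-44921 + 12584) = sqrt(-32337) = 3*I*sqrt(3593)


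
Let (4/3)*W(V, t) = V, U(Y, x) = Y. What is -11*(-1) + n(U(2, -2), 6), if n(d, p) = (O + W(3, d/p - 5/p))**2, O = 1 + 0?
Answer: 345/16 ≈ 21.563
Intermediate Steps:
W(V, t) = 3*V/4
O = 1
n(d, p) = 169/16 (n(d, p) = (1 + (3/4)*3)**2 = (1 + 9/4)**2 = (13/4)**2 = 169/16)
-11*(-1) + n(U(2, -2), 6) = -11*(-1) + 169/16 = 11 + 169/16 = 345/16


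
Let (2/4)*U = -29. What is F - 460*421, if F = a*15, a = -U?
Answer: -192790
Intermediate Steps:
U = -58 (U = 2*(-29) = -58)
a = 58 (a = -1*(-58) = 58)
F = 870 (F = 58*15 = 870)
F - 460*421 = 870 - 460*421 = 870 - 193660 = -192790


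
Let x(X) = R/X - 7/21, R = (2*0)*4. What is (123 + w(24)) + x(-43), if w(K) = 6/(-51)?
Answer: 6250/51 ≈ 122.55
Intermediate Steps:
R = 0 (R = 0*4 = 0)
w(K) = -2/17 (w(K) = 6*(-1/51) = -2/17)
x(X) = -⅓ (x(X) = 0/X - 7/21 = 0 - 7*1/21 = 0 - ⅓ = -⅓)
(123 + w(24)) + x(-43) = (123 - 2/17) - ⅓ = 2089/17 - ⅓ = 6250/51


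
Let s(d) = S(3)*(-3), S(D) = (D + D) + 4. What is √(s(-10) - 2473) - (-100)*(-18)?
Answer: -1800 + I*√2503 ≈ -1800.0 + 50.03*I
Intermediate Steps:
S(D) = 4 + 2*D (S(D) = 2*D + 4 = 4 + 2*D)
s(d) = -30 (s(d) = (4 + 2*3)*(-3) = (4 + 6)*(-3) = 10*(-3) = -30)
√(s(-10) - 2473) - (-100)*(-18) = √(-30 - 2473) - (-100)*(-18) = √(-2503) - 1*1800 = I*√2503 - 1800 = -1800 + I*√2503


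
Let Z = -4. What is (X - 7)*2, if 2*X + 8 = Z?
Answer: -26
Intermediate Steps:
X = -6 (X = -4 + (½)*(-4) = -4 - 2 = -6)
(X - 7)*2 = (-6 - 7)*2 = -13*2 = -26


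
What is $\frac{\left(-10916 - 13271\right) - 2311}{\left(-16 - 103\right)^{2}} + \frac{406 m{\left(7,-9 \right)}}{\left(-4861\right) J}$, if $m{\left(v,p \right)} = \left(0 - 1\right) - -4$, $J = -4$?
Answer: $- \frac{248989507}{137673242} \approx -1.8086$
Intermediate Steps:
$m{\left(v,p \right)} = 3$ ($m{\left(v,p \right)} = -1 + 4 = 3$)
$\frac{\left(-10916 - 13271\right) - 2311}{\left(-16 - 103\right)^{2}} + \frac{406 m{\left(7,-9 \right)}}{\left(-4861\right) J} = \frac{\left(-10916 - 13271\right) - 2311}{\left(-16 - 103\right)^{2}} + \frac{406 \cdot 3}{\left(-4861\right) \left(-4\right)} = \frac{\left(-10916 - 13271\right) - 2311}{\left(-119\right)^{2}} + \frac{1218}{19444} = \frac{-24187 - 2311}{14161} + 1218 \cdot \frac{1}{19444} = \left(-26498\right) \frac{1}{14161} + \frac{609}{9722} = - \frac{26498}{14161} + \frac{609}{9722} = - \frac{248989507}{137673242}$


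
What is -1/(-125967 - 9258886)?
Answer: 1/9384853 ≈ 1.0655e-7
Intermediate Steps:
-1/(-125967 - 9258886) = -1/(-9384853) = -1*(-1/9384853) = 1/9384853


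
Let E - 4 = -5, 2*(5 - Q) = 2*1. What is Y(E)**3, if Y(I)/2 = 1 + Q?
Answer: 1000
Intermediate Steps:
Q = 4 (Q = 5 - 1 = 4)
E = -1 (E = 4 - 5 = -1)
Y(I) = 10 (Y(I) = 2*(1 + 4) = 2*5 = 10)
Y(E)**3 = 10**3 = 1000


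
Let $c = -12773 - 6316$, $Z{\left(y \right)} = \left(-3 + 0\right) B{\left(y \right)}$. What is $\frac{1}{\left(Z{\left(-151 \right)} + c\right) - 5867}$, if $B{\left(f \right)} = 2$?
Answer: $- \frac{1}{24962} \approx -4.0061 \cdot 10^{-5}$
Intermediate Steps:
$Z{\left(y \right)} = -6$ ($Z{\left(y \right)} = \left(-3 + 0\right) 2 = \left(-3\right) 2 = -6$)
$c = -19089$
$\frac{1}{\left(Z{\left(-151 \right)} + c\right) - 5867} = \frac{1}{\left(-6 - 19089\right) - 5867} = \frac{1}{-19095 - 5867} = \frac{1}{-24962} = - \frac{1}{24962}$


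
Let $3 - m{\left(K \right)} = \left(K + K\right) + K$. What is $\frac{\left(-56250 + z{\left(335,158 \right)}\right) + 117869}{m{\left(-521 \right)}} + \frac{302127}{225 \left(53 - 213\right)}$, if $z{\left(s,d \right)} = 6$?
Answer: $\frac{3343619}{108000} \approx 30.959$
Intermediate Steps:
$m{\left(K \right)} = 3 - 3 K$ ($m{\left(K \right)} = 3 - \left(\left(K + K\right) + K\right) = 3 - \left(2 K + K\right) = 3 - 3 K$)
$\frac{\left(-56250 + z{\left(335,158 \right)}\right) + 117869}{m{\left(-521 \right)}} + \frac{302127}{225 \left(53 - 213\right)} = \frac{\left(-56250 + 6\right) + 117869}{3 - -1563} + \frac{302127}{225 \left(53 - 213\right)} = \frac{-56244 + 117869}{3 + 1563} + \frac{302127}{225 \left(-160\right)} = \frac{61625}{1566} + \frac{302127}{-36000} = 61625 \cdot \frac{1}{1566} + 302127 \left(- \frac{1}{36000}\right) = \frac{2125}{54} - \frac{100709}{12000} = \frac{3343619}{108000}$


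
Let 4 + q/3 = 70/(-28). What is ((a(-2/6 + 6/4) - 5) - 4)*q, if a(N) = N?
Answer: 611/4 ≈ 152.75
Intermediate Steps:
q = -39/2 (q = -12 + 3*(70/(-28)) = -12 + 3*(70*(-1/28)) = -12 + 3*(-5/2) = -12 - 15/2 = -39/2 ≈ -19.500)
((a(-2/6 + 6/4) - 5) - 4)*q = (((-2/6 + 6/4) - 5) - 4)*(-39/2) = (((-2*⅙ + 6*(¼)) - 5) - 4)*(-39/2) = (((-⅓ + 3/2) - 5) - 4)*(-39/2) = ((7/6 - 5) - 4)*(-39/2) = (-23/6 - 4)*(-39/2) = -47/6*(-39/2) = 611/4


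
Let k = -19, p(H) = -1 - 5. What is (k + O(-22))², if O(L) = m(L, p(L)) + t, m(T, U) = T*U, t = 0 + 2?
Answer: 13225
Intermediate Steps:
t = 2
p(H) = -6
O(L) = 2 - 6*L (O(L) = L*(-6) + 2 = -6*L + 2 = 2 - 6*L)
(k + O(-22))² = (-19 + (2 - 6*(-22)))² = (-19 + (2 + 132))² = (-19 + 134)² = 115² = 13225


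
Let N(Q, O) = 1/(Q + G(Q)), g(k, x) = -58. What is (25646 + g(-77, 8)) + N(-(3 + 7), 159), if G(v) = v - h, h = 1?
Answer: 537347/21 ≈ 25588.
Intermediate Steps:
G(v) = -1 + v (G(v) = v - 1*1 = v - 1 = -1 + v)
N(Q, O) = 1/(-1 + 2*Q) (N(Q, O) = 1/(Q + (-1 + Q)) = 1/(-1 + 2*Q))
(25646 + g(-77, 8)) + N(-(3 + 7), 159) = (25646 - 58) + 1/(-1 + 2*(-(3 + 7))) = 25588 + 1/(-1 + 2*(-1*10)) = 25588 + 1/(-1 + 2*(-10)) = 25588 + 1/(-1 - 20) = 25588 + 1/(-21) = 25588 - 1/21 = 537347/21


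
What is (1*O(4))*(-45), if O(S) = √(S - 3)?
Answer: -45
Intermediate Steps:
O(S) = √(-3 + S)
(1*O(4))*(-45) = (1*√(-3 + 4))*(-45) = (1*√1)*(-45) = (1*1)*(-45) = 1*(-45) = -45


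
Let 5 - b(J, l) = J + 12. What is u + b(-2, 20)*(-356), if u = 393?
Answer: 2173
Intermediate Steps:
b(J, l) = -7 - J (b(J, l) = 5 - (J + 12) = 5 - (12 + J) = 5 + (-12 - J) = -7 - J)
u + b(-2, 20)*(-356) = 393 + (-7 - 1*(-2))*(-356) = 393 + (-7 + 2)*(-356) = 393 - 5*(-356) = 393 + 1780 = 2173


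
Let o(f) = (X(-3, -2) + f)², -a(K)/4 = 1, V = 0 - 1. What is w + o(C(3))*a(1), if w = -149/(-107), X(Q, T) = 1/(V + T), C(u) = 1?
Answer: -371/963 ≈ -0.38525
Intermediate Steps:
V = -1
X(Q, T) = 1/(-1 + T)
a(K) = -4 (a(K) = -4*1 = -4)
w = 149/107 (w = -149*(-1/107) = 149/107 ≈ 1.3925)
o(f) = (-⅓ + f)² (o(f) = (1/(-1 - 2) + f)² = (1/(-3) + f)² = (-⅓ + f)²)
w + o(C(3))*a(1) = 149/107 + ((-1 + 3*1)²/9)*(-4) = 149/107 + ((-1 + 3)²/9)*(-4) = 149/107 + ((⅑)*2²)*(-4) = 149/107 + ((⅑)*4)*(-4) = 149/107 + (4/9)*(-4) = 149/107 - 16/9 = -371/963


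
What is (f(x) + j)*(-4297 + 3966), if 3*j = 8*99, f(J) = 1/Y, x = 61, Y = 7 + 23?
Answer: -2621851/30 ≈ -87395.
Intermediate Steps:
Y = 30
f(J) = 1/30
j = 264 (j = (8*99)/3 = (1/3)*792 = 264)
(f(x) + j)*(-4297 + 3966) = (1/30 + 264)*(-4297 + 3966) = (7921/30)*(-331) = -2621851/30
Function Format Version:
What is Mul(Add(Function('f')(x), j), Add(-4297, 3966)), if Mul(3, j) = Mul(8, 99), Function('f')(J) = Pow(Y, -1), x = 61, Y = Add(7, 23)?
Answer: Rational(-2621851, 30) ≈ -87395.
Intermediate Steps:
Y = 30
Function('f')(J) = Rational(1, 30) (Function('f')(J) = Pow(30, -1) = Rational(1, 30))
j = 264 (j = Mul(Rational(1, 3), Mul(8, 99)) = Mul(Rational(1, 3), 792) = 264)
Mul(Add(Function('f')(x), j), Add(-4297, 3966)) = Mul(Add(Rational(1, 30), 264), Add(-4297, 3966)) = Mul(Rational(7921, 30), -331) = Rational(-2621851, 30)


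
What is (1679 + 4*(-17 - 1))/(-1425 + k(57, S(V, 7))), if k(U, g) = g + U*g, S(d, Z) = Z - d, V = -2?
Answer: -1607/903 ≈ -1.7796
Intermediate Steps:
(1679 + 4*(-17 - 1))/(-1425 + k(57, S(V, 7))) = (1679 + 4*(-17 - 1))/(-1425 + (7 - 1*(-2))*(1 + 57)) = (1679 + 4*(-18))/(-1425 + (7 + 2)*58) = (1679 - 72)/(-1425 + 9*58) = 1607/(-1425 + 522) = 1607/(-903) = 1607*(-1/903) = -1607/903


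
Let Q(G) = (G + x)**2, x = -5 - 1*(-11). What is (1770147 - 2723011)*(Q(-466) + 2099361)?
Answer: -2202031542304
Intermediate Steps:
x = 6 (x = -5 + 11 = 6)
Q(G) = (6 + G)**2 (Q(G) = (G + 6)**2 = (6 + G)**2)
(1770147 - 2723011)*(Q(-466) + 2099361) = (1770147 - 2723011)*((6 - 466)**2 + 2099361) = -952864*((-460)**2 + 2099361) = -952864*(211600 + 2099361) = -952864*2310961 = -2202031542304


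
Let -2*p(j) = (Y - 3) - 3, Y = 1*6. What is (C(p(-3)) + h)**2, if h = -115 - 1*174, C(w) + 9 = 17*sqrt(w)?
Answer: 88804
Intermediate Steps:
Y = 6
p(j) = 0 (p(j) = -((6 - 3) - 3)/2 = -(3 - 3)/2 = -1/2*0 = 0)
C(w) = -9 + 17*sqrt(w)
h = -289 (h = -115 - 174 = -289)
(C(p(-3)) + h)**2 = ((-9 + 17*sqrt(0)) - 289)**2 = ((-9 + 17*0) - 289)**2 = ((-9 + 0) - 289)**2 = (-9 - 289)**2 = (-298)**2 = 88804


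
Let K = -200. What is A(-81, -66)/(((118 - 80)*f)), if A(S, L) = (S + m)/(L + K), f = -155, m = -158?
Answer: -239/1566740 ≈ -0.00015255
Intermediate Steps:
A(S, L) = (-158 + S)/(-200 + L) (A(S, L) = (S - 158)/(L - 200) = (-158 + S)/(-200 + L))
A(-81, -66)/(((118 - 80)*f)) = ((-158 - 81)/(-200 - 66))/(((118 - 80)*(-155))) = (-239/(-266))/((38*(-155))) = -1/266*(-239)/(-5890) = (239/266)*(-1/5890) = -239/1566740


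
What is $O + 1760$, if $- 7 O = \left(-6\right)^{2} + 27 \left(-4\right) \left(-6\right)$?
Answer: $\frac{11636}{7} \approx 1662.3$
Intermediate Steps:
$O = - \frac{684}{7}$ ($O = - \frac{\left(-6\right)^{2} + 27 \left(-4\right) \left(-6\right)}{7} = - \frac{36 - -648}{7} = - \frac{36 + 648}{7} = \left(- \frac{1}{7}\right) 684 = - \frac{684}{7} \approx -97.714$)
$O + 1760 = - \frac{684}{7} + 1760 = \frac{11636}{7}$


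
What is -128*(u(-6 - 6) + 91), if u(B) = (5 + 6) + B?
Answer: -11520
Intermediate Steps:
u(B) = 11 + B
-128*(u(-6 - 6) + 91) = -128*((11 + (-6 - 6)) + 91) = -128*((11 - 12) + 91) = -128*(-1 + 91) = -128*90 = -11520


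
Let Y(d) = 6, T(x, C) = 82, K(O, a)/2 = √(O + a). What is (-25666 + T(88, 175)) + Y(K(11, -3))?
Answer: -25578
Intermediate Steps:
K(O, a) = 2*√(O + a)
(-25666 + T(88, 175)) + Y(K(11, -3)) = (-25666 + 82) + 6 = -25584 + 6 = -25578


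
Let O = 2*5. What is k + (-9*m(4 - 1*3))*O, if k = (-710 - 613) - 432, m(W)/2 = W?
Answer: -1935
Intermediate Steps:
O = 10
m(W) = 2*W
k = -1755 (k = -1323 - 432 = -1755)
k + (-9*m(4 - 1*3))*O = -1755 - 18*(4 - 1*3)*10 = -1755 - 18*(4 - 3)*10 = -1755 - 18*10 = -1755 - 180 = -1935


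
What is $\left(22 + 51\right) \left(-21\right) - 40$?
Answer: $-1573$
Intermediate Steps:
$\left(22 + 51\right) \left(-21\right) - 40 = 73 \left(-21\right) - 40 = -1533 - 40 = -1573$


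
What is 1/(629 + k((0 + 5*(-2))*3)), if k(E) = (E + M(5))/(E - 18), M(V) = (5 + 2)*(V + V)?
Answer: 6/3769 ≈ 0.0015919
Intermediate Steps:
M(V) = 14*V (M(V) = 7*(2*V) = 14*V)
k(E) = (70 + E)/(-18 + E) (k(E) = (E + 14*5)/(E - 18) = (E + 70)/(-18 + E) = (70 + E)/(-18 + E))
1/(629 + k((0 + 5*(-2))*3)) = 1/(629 + (70 + (0 + 5*(-2))*3)/(-18 + (0 + 5*(-2))*3)) = 1/(629 + (70 + (0 - 10)*3)/(-18 + (0 - 10)*3)) = 1/(629 + (70 - 10*3)/(-18 - 10*3)) = 1/(629 + (70 - 30)/(-18 - 30)) = 1/(629 + 40/(-48)) = 1/(629 - 1/48*40) = 1/(629 - ⅚) = 1/(3769/6) = 6/3769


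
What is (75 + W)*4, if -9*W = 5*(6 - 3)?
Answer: 880/3 ≈ 293.33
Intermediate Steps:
W = -5/3 (W = -5*(6 - 3)/9 = -5*3/9 = -⅑*15 = -5/3 ≈ -1.6667)
(75 + W)*4 = (75 - 5/3)*4 = (220/3)*4 = 880/3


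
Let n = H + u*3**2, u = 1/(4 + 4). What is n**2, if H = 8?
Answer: 5329/64 ≈ 83.266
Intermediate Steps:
u = 1/8 ≈ 0.12500
n = 73/8 (n = 8 + (1/8)*3**2 = 8 + (1/8)*9 = 8 + 9/8 = 73/8 ≈ 9.1250)
n**2 = (73/8)**2 = 5329/64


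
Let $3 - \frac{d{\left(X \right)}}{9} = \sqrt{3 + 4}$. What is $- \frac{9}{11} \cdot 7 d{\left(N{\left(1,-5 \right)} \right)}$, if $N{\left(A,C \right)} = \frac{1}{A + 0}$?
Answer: $- \frac{1701}{11} + \frac{567 \sqrt{7}}{11} \approx -18.26$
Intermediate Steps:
$N{\left(A,C \right)} = \frac{1}{A}$
$d{\left(X \right)} = 27 - 9 \sqrt{7}$ ($d{\left(X \right)} = 27 - 9 \sqrt{3 + 4} = 27 - 9 \sqrt{7}$)
$- \frac{9}{11} \cdot 7 d{\left(N{\left(1,-5 \right)} \right)} = - \frac{9}{11} \cdot 7 \left(27 - 9 \sqrt{7}\right) = \left(-9\right) \frac{1}{11} \cdot 7 \left(27 - 9 \sqrt{7}\right) = \left(- \frac{9}{11}\right) 7 \left(27 - 9 \sqrt{7}\right) = - \frac{63 \left(27 - 9 \sqrt{7}\right)}{11} = - \frac{1701}{11} + \frac{567 \sqrt{7}}{11}$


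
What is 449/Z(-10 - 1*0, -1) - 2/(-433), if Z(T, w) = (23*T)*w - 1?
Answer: 194875/99157 ≈ 1.9653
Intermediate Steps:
Z(T, w) = -1 + 23*T*w (Z(T, w) = 23*T*w - 1 = -1 + 23*T*w)
449/Z(-10 - 1*0, -1) - 2/(-433) = 449/(-1 + 23*(-10 - 1*0)*(-1)) - 2/(-433) = 449/(-1 + 23*(-10 + 0)*(-1)) - 2*(-1/433) = 449/(-1 + 23*(-10)*(-1)) + 2/433 = 449/(-1 + 230) + 2/433 = 449/229 + 2/433 = 194875/99157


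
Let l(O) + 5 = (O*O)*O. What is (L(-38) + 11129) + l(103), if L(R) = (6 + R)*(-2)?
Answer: 1103915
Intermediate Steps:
L(R) = -12 - 2*R
l(O) = -5 + O³ (l(O) = -5 + (O*O)*O = -5 + O²*O = -5 + O³)
(L(-38) + 11129) + l(103) = ((-12 - 2*(-38)) + 11129) + (-5 + 103³) = ((-12 + 76) + 11129) + (-5 + 1092727) = (64 + 11129) + 1092722 = 11193 + 1092722 = 1103915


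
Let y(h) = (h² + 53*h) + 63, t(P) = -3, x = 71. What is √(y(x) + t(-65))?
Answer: 4*√554 ≈ 94.149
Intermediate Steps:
y(h) = 63 + h² + 53*h
√(y(x) + t(-65)) = √((63 + 71² + 53*71) - 3) = √((63 + 5041 + 3763) - 3) = √(8867 - 3) = √8864 = 4*√554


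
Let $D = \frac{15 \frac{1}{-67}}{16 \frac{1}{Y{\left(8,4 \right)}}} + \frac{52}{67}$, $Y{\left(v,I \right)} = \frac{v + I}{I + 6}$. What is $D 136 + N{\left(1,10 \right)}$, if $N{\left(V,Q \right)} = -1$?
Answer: $\frac{6852}{67} \approx 102.27$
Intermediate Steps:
$Y{\left(v,I \right)} = \frac{I + v}{6 + I}$
$D = \frac{407}{536}$ ($D = \frac{15 \frac{1}{-67}}{16 \frac{1}{\frac{1}{6 + 4} \left(4 + 8\right)}} + \frac{52}{67} = \frac{15 \left(- \frac{1}{67}\right)}{16 \frac{1}{\frac{1}{10} \cdot 12}} + 52 \cdot \frac{1}{67} = - \frac{15}{67 \frac{16}{\frac{1}{10} \cdot 12}} + \frac{52}{67} = - \frac{15}{67 \frac{16}{\frac{6}{5}}} + \frac{52}{67} = - \frac{15}{67 \cdot 16 \cdot \frac{5}{6}} + \frac{52}{67} = - \frac{15}{67 \cdot \frac{40}{3}} + \frac{52}{67} = \left(- \frac{15}{67}\right) \frac{3}{40} + \frac{52}{67} = - \frac{9}{536} + \frac{52}{67} = \frac{407}{536} \approx 0.75933$)
$D 136 + N{\left(1,10 \right)} = \frac{407}{536} \cdot 136 - 1 = \frac{6919}{67} - 1 = \frac{6852}{67}$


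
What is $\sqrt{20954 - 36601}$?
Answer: $i \sqrt{15647} \approx 125.09 i$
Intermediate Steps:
$\sqrt{20954 - 36601} = \sqrt{-15647} = i \sqrt{15647}$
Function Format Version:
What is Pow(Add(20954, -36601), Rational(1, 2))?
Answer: Mul(I, Pow(15647, Rational(1, 2))) ≈ Mul(125.09, I)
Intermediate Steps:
Pow(Add(20954, -36601), Rational(1, 2)) = Pow(-15647, Rational(1, 2)) = Mul(I, Pow(15647, Rational(1, 2)))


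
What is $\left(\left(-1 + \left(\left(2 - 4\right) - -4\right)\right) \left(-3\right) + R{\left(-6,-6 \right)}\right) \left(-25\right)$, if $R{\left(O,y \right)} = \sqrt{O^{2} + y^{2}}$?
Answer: $75 - 150 \sqrt{2} \approx -137.13$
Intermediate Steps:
$\left(\left(-1 + \left(\left(2 - 4\right) - -4\right)\right) \left(-3\right) + R{\left(-6,-6 \right)}\right) \left(-25\right) = \left(\left(-1 + \left(\left(2 - 4\right) - -4\right)\right) \left(-3\right) + \sqrt{\left(-6\right)^{2} + \left(-6\right)^{2}}\right) \left(-25\right) = \left(\left(-1 + \left(-2 + 4\right)\right) \left(-3\right) + \sqrt{36 + 36}\right) \left(-25\right) = \left(\left(-1 + 2\right) \left(-3\right) + \sqrt{72}\right) \left(-25\right) = \left(1 \left(-3\right) + 6 \sqrt{2}\right) \left(-25\right) = \left(-3 + 6 \sqrt{2}\right) \left(-25\right) = 75 - 150 \sqrt{2}$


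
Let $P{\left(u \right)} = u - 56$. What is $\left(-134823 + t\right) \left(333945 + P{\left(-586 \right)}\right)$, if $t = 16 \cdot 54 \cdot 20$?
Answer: $-39177434529$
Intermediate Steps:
$t = 17280$ ($t = 864 \cdot 20 = 17280$)
$P{\left(u \right)} = -56 + u$
$\left(-134823 + t\right) \left(333945 + P{\left(-586 \right)}\right) = \left(-134823 + 17280\right) \left(333945 - 642\right) = - 117543 \left(333945 - 642\right) = \left(-117543\right) 333303 = -39177434529$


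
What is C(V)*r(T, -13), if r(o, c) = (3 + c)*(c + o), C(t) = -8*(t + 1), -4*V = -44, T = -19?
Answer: -30720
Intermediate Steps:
V = 11 (V = -¼*(-44) = 11)
C(t) = -8 - 8*t (C(t) = -8*(1 + t) = -8 - 8*t)
C(V)*r(T, -13) = (-8 - 8*11)*((-13)² + 3*(-13) + 3*(-19) - 13*(-19)) = (-8 - 88)*(169 - 39 - 57 + 247) = -96*320 = -30720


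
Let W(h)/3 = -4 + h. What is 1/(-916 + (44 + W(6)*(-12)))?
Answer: -1/944 ≈ -0.0010593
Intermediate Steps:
W(h) = -12 + 3*h (W(h) = 3*(-4 + h) = -12 + 3*h)
1/(-916 + (44 + W(6)*(-12))) = 1/(-916 + (44 + (-12 + 3*6)*(-12))) = 1/(-916 + (44 + (-12 + 18)*(-12))) = 1/(-916 + (44 + 6*(-12))) = 1/(-916 + (44 - 72)) = 1/(-916 - 28) = 1/(-944) = -1/944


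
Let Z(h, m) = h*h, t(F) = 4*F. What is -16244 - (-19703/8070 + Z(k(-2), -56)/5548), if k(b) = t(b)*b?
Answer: -181793742379/11193090 ≈ -16242.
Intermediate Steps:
k(b) = 4*b² (k(b) = (4*b)*b = 4*b²)
Z(h, m) = h²
-16244 - (-19703/8070 + Z(k(-2), -56)/5548) = -16244 - (-19703/8070 + (4*(-2)²)²/5548) = -16244 - (-19703*1/8070 + (4*4)²*(1/5548)) = -16244 - (-19703/8070 + 16²*(1/5548)) = -16244 - (-19703/8070 + 256*(1/5548)) = -16244 - (-19703/8070 + 64/1387) = -16244 - 1*(-26811581/11193090) = -16244 + 26811581/11193090 = -181793742379/11193090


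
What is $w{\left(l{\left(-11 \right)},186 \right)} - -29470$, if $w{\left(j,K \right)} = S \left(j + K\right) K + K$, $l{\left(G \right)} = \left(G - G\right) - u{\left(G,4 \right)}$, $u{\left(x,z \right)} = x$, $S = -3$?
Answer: $-80270$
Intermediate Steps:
$l{\left(G \right)} = - G$ ($l{\left(G \right)} = \left(G - G\right) - G = 0 - G = - G$)
$w{\left(j,K \right)} = K + K \left(- 3 K - 3 j\right)$ ($w{\left(j,K \right)} = - 3 \left(j + K\right) K + K = - 3 \left(K + j\right) K + K = \left(- 3 K - 3 j\right) K + K = K \left(- 3 K - 3 j\right) + K = K + K \left(- 3 K - 3 j\right)$)
$w{\left(l{\left(-11 \right)},186 \right)} - -29470 = 186 \left(1 - 558 - 3 \left(\left(-1\right) \left(-11\right)\right)\right) - -29470 = 186 \left(1 - 558 - 33\right) + 29470 = 186 \left(-590\right) + 29470 = -109740 + 29470 = -80270$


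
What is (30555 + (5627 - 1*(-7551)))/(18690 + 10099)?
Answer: 43733/28789 ≈ 1.5191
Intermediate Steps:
(30555 + (5627 - 1*(-7551)))/(18690 + 10099) = (30555 + (5627 + 7551))/28789 = (30555 + 13178)*(1/28789) = 43733*(1/28789) = 43733/28789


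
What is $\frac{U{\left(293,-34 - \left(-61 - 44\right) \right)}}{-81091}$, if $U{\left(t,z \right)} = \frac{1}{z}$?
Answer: $- \frac{1}{5757461} \approx -1.7369 \cdot 10^{-7}$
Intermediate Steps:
$\frac{U{\left(293,-34 - \left(-61 - 44\right) \right)}}{-81091} = \frac{1}{\left(-34 - \left(-61 - 44\right)\right) \left(-81091\right)} = \frac{1}{-34 - -105} \left(- \frac{1}{81091}\right) = \frac{1}{-34 + 105} \left(- \frac{1}{81091}\right) = \frac{1}{71} \left(- \frac{1}{81091}\right) = - \frac{1}{5757461}$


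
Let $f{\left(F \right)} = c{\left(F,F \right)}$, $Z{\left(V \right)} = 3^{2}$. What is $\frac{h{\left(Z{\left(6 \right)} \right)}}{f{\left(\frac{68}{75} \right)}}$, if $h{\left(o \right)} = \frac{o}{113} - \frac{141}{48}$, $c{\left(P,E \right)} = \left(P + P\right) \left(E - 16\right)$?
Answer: $\frac{29064375}{278345216} \approx 0.10442$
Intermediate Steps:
$Z{\left(V \right)} = 9$
$c{\left(P,E \right)} = 2 P \left(-16 + E\right)$
$f{\left(F \right)} = 2 F \left(-16 + F\right)$
$h{\left(o \right)} = - \frac{47}{16} + \frac{o}{113}$ ($h{\left(o \right)} = o \frac{1}{113} - \frac{47}{16} = \frac{o}{113} - \frac{47}{16} = - \frac{47}{16} + \frac{o}{113}$)
$\frac{h{\left(Z{\left(6 \right)} \right)}}{f{\left(\frac{68}{75} \right)}} = \frac{- \frac{47}{16} + \frac{1}{113} \cdot 9}{2 \cdot \frac{68}{75} \left(-16 + \frac{68}{75}\right)} = \frac{- \frac{47}{16} + \frac{9}{113}}{2 \cdot 68 \cdot \frac{1}{75} \left(-16 + 68 \cdot \frac{1}{75}\right)} = - \frac{5167}{1808 \cdot 2 \cdot \frac{68}{75} \left(-16 + \frac{68}{75}\right)} = - \frac{5167}{1808 \cdot 2 \cdot \frac{68}{75} \left(- \frac{1132}{75}\right)} = - \frac{5167}{1808 \left(- \frac{153952}{5625}\right)} = \left(- \frac{5167}{1808}\right) \left(- \frac{5625}{153952}\right) = \frac{29064375}{278345216}$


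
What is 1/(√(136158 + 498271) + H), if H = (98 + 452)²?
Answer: 302500/91505615571 - √634429/91505615571 ≈ 3.2971e-6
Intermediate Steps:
H = 302500 (H = 550² = 302500)
1/(√(136158 + 498271) + H) = 1/(√(136158 + 498271) + 302500) = 1/(√634429 + 302500) = 1/(302500 + √634429)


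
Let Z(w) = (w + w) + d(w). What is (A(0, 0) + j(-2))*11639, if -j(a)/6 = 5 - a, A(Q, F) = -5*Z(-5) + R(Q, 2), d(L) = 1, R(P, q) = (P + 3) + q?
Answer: 93112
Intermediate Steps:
R(P, q) = 3 + P + q (R(P, q) = (3 + P) + q = 3 + P + q)
Z(w) = 1 + 2*w (Z(w) = (w + w) + 1 = 2*w + 1 = 1 + 2*w)
A(Q, F) = 50 + Q (A(Q, F) = -5*(1 + 2*(-5)) + (3 + Q + 2) = -5*(1 - 10) + (5 + Q) = -5*(-9) + (5 + Q) = 45 + (5 + Q) = 50 + Q)
j(a) = -30 + 6*a (j(a) = -6*(5 - a) = -30 + 6*a)
(A(0, 0) + j(-2))*11639 = ((50 + 0) + (-30 + 6*(-2)))*11639 = (50 + (-30 - 12))*11639 = (50 - 42)*11639 = 8*11639 = 93112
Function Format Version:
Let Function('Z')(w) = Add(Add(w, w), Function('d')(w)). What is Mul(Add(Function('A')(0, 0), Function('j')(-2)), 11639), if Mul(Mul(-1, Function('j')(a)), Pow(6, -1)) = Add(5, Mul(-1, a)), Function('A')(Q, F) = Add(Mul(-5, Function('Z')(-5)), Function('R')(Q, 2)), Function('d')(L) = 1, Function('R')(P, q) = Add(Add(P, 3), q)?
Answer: 93112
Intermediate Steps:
Function('R')(P, q) = Add(3, P, q) (Function('R')(P, q) = Add(Add(3, P), q) = Add(3, P, q))
Function('Z')(w) = Add(1, Mul(2, w)) (Function('Z')(w) = Add(Add(w, w), 1) = Add(Mul(2, w), 1) = Add(1, Mul(2, w)))
Function('A')(Q, F) = Add(50, Q) (Function('A')(Q, F) = Add(Mul(-5, Add(1, Mul(2, -5))), Add(3, Q, 2)) = Add(Mul(-5, Add(1, -10)), Add(5, Q)) = Add(Mul(-5, -9), Add(5, Q)) = Add(45, Add(5, Q)) = Add(50, Q))
Function('j')(a) = Add(-30, Mul(6, a)) (Function('j')(a) = Mul(-6, Add(5, Mul(-1, a))) = Add(-30, Mul(6, a)))
Mul(Add(Function('A')(0, 0), Function('j')(-2)), 11639) = Mul(Add(Add(50, 0), Add(-30, Mul(6, -2))), 11639) = Mul(Add(50, Add(-30, -12)), 11639) = Mul(Add(50, -42), 11639) = Mul(8, 11639) = 93112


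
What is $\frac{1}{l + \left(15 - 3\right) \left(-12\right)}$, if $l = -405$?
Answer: $- \frac{1}{549} \approx -0.0018215$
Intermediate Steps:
$\frac{1}{l + \left(15 - 3\right) \left(-12\right)} = \frac{1}{-405 + \left(15 - 3\right) \left(-12\right)} = \frac{1}{-405 + 12 \left(-12\right)} = \frac{1}{-405 - 144} = \frac{1}{-549} = - \frac{1}{549}$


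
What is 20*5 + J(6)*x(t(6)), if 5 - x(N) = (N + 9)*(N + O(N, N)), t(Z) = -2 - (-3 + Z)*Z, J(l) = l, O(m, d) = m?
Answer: -2510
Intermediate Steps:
t(Z) = -2 - Z*(-3 + Z)
x(N) = 5 - 2*N*(9 + N) (x(N) = 5 - (N + 9)*(N + N) = 5 - (9 + N)*2*N = 5 - 2*N*(9 + N))
20*5 + J(6)*x(t(6)) = 20*5 + 6*(5 - 18*(-2 - 1*6² + 3*6) - 2*(-2 - 1*6² + 3*6)²) = 100 + 6*(5 - 18*(-2 - 1*36 + 18) - 2*(-2 - 1*36 + 18)²) = 100 + 6*(5 - 18*(-2 - 36 + 18) - 2*(-2 - 36 + 18)²) = 100 + 6*(5 - 18*(-20) - 2*(-20)²) = 100 + 6*(5 + 360 - 2*400) = 100 + 6*(5 + 360 - 800) = 100 + 6*(-435) = 100 - 2610 = -2510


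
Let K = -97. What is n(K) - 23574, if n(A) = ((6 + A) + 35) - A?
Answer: -23533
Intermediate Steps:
n(A) = 41 (n(A) = (41 + A) - A = 41)
n(K) - 23574 = 41 - 23574 = -23533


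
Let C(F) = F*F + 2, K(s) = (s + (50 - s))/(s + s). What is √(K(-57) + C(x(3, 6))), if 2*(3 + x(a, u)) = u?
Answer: √5073/57 ≈ 1.2496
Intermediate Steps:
x(a, u) = -3 + u/2
K(s) = 25/s (K(s) = 50/((2*s)) = 50*(1/(2*s)) = 25/s)
C(F) = 2 + F² (C(F) = F² + 2 = 2 + F²)
√(K(-57) + C(x(3, 6))) = √(25/(-57) + (2 + (-3 + (½)*6)²)) = √(25*(-1/57) + (2 + (-3 + 3)²)) = √(-25/57 + (2 + 0²)) = √(-25/57 + (2 + 0)) = √(-25/57 + 2) = √(89/57) = √5073/57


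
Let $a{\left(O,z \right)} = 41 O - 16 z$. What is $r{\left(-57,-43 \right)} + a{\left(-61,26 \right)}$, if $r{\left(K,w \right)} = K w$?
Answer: $-466$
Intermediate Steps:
$a{\left(O,z \right)} = - 16 z + 41 O$
$r{\left(-57,-43 \right)} + a{\left(-61,26 \right)} = \left(-57\right) \left(-43\right) + \left(\left(-16\right) 26 + 41 \left(-61\right)\right) = 2451 - 2917 = -466$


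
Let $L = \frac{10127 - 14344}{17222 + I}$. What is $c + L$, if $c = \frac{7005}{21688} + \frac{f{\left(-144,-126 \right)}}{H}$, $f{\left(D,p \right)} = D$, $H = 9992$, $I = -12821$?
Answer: $- \frac{77444064443}{119215661112} \approx -0.64961$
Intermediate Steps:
$L = - \frac{4217}{4401}$ ($L = \frac{10127 - 14344}{17222 - 12821} = - \frac{4217}{4401} \approx -0.95819$)
$c = \frac{8358861}{27088312}$ ($c = \frac{7005}{21688} - \frac{144}{9992} = 7005 \cdot \frac{1}{21688} - \frac{18}{1249} = \frac{7005}{21688} - \frac{18}{1249} = \frac{8358861}{27088312} \approx 0.30858$)
$c + L = \frac{8358861}{27088312} - \frac{4217}{4401} = - \frac{77444064443}{119215661112}$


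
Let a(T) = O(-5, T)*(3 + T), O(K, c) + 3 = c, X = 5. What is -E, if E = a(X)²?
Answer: -256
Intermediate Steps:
O(K, c) = -3 + c
a(T) = (-3 + T)*(3 + T)
E = 256 (E = (-9 + 5²)² = (-9 + 25)² = 16² = 256)
-E = -1*256 = -256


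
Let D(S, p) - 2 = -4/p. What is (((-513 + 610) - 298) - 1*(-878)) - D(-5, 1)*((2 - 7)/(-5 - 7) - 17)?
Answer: 3863/6 ≈ 643.83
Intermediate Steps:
D(S, p) = 2 - 4/p
(((-513 + 610) - 298) - 1*(-878)) - D(-5, 1)*((2 - 7)/(-5 - 7) - 17) = (((-513 + 610) - 298) - 1*(-878)) - (2 - 4/1)*((2 - 7)/(-5 - 7) - 17) = ((97 - 298) + 878) - (2 - 4*1)*(-5/(-12) - 17) = (-201 + 878) - (2 - 4)*(-5*(-1/12) - 17) = 677 - (-2)*(5/12 - 17) = 677 - (-2)*(-199)/12 = 677 - 1*199/6 = 677 - 199/6 = 3863/6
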